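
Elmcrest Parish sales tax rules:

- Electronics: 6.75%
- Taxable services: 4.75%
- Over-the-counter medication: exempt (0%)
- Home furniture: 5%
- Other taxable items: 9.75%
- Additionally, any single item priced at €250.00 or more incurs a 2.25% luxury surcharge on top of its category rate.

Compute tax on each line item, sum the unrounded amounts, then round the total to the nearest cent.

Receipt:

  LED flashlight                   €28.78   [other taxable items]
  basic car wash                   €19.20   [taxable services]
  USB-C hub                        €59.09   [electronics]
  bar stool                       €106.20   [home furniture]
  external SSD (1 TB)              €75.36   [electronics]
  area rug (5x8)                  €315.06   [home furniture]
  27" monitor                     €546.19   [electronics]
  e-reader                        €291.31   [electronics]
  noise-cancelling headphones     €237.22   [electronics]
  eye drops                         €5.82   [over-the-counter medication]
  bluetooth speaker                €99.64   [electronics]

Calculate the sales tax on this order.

LED flashlight €28.78: other taxable items → 9.75% → €2.80605
Basic car wash €19.20: taxable services → 4.75% → €0.912
USB-C hub €59.09: electronics → 6.75% → €3.988575
Bar stool €106.20: home furniture → 5% → €5.31
External SSD (1 TB) €75.36: electronics → 6.75% → €5.0868
Area rug (5x8) €315.06: home furniture → 5% + 2.25% surcharge = 7.25% → €22.84185
27" monitor €546.19: electronics → 6.75% + 2.25% surcharge = 9% → €49.1571
E-reader €291.31: electronics → 6.75% + 2.25% surcharge = 9% → €26.2179
Noise-cancelling headphones €237.22: electronics → 6.75% → €16.01235
Eye drops €5.82: over-the-counter medication → 0% → €0.00
Bluetooth speaker €99.64: electronics → 6.75% → €6.7257
Unrounded tax sum = €139.058325 → €139.06

€139.06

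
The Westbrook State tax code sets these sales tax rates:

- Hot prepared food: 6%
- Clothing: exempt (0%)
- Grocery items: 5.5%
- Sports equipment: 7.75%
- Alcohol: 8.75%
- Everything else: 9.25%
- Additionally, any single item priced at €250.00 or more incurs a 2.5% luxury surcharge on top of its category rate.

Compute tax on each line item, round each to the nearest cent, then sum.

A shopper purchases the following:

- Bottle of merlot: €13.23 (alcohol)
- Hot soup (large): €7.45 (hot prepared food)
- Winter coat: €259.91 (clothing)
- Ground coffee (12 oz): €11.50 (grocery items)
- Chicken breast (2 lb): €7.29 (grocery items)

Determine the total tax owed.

€9.14

Bottle of merlot €13.23: alcohol → 8.75% → €1.16
Hot soup (large) €7.45: hot prepared food → 6% → €0.45
Winter coat €259.91: clothing → 0% + 2.5% surcharge = 2.5% → €6.50
Ground coffee (12 oz) €11.50: grocery items → 5.5% → €0.63
Chicken breast (2 lb) €7.29: grocery items → 5.5% → €0.40
Total tax = €1.16 + €0.45 + €6.50 + €0.63 + €0.40 = €9.14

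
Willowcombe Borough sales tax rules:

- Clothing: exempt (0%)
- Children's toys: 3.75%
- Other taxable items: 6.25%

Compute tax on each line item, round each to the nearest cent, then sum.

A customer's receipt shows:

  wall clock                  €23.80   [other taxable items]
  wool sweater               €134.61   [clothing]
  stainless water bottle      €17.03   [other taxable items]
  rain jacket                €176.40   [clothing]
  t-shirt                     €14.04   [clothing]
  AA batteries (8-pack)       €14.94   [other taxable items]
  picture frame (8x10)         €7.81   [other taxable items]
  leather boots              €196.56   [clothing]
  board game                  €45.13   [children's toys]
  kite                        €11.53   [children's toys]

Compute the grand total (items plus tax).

Wall clock €23.80: other taxable items → 6.25% → €1.49
Wool sweater €134.61: clothing → 0% → €0.00
Stainless water bottle €17.03: other taxable items → 6.25% → €1.06
Rain jacket €176.40: clothing → 0% → €0.00
T-shirt €14.04: clothing → 0% → €0.00
AA batteries (8-pack) €14.94: other taxable items → 6.25% → €0.93
Picture frame (8x10) €7.81: other taxable items → 6.25% → €0.49
Leather boots €196.56: clothing → 0% → €0.00
Board game €45.13: children's toys → 3.75% → €1.69
Kite €11.53: children's toys → 3.75% → €0.43
Subtotal = €641.85; tax = €6.09; total due = €647.94

€647.94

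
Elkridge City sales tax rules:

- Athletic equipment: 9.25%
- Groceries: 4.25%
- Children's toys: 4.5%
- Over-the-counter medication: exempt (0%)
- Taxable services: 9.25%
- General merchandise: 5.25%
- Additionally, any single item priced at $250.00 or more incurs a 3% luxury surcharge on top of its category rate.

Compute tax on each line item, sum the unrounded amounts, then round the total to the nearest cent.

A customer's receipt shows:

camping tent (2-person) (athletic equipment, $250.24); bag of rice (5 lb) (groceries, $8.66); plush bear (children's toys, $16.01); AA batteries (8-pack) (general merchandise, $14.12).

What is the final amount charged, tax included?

$321.51

Camping tent (2-person) $250.24: athletic equipment → 9.25% + 3% surcharge = 12.25% → $30.6544
Bag of rice (5 lb) $8.66: groceries → 4.25% → $0.36805
Plush bear $16.01: children's toys → 4.5% → $0.72045
AA batteries (8-pack) $14.12: general merchandise → 5.25% → $0.7413
Subtotal = $289.03; unrounded tax = $32.4842 → $32.48; total due = $321.51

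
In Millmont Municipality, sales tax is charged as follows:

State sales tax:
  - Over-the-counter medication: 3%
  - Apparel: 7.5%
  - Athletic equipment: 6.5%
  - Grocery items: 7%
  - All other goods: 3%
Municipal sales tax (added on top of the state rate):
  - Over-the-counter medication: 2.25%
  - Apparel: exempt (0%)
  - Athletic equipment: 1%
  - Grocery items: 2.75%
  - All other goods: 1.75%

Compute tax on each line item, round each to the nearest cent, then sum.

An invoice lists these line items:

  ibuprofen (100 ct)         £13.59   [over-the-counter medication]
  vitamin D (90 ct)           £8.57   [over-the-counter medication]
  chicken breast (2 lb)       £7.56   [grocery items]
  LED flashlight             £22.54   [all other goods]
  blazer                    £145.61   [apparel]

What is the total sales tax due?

£13.89

Ibuprofen (100 ct) £13.59: over-the-counter medication → 3% + 2.25% municipal = 5.25% → £0.71
Vitamin D (90 ct) £8.57: over-the-counter medication → 3% + 2.25% municipal = 5.25% → £0.45
Chicken breast (2 lb) £7.56: grocery items → 7% + 2.75% municipal = 9.75% → £0.74
LED flashlight £22.54: all other goods → 3% + 1.75% municipal = 4.75% → £1.07
Blazer £145.61: apparel → 7.5% + 0% municipal = 7.5% → £10.92
Total tax = £0.71 + £0.45 + £0.74 + £1.07 + £10.92 = £13.89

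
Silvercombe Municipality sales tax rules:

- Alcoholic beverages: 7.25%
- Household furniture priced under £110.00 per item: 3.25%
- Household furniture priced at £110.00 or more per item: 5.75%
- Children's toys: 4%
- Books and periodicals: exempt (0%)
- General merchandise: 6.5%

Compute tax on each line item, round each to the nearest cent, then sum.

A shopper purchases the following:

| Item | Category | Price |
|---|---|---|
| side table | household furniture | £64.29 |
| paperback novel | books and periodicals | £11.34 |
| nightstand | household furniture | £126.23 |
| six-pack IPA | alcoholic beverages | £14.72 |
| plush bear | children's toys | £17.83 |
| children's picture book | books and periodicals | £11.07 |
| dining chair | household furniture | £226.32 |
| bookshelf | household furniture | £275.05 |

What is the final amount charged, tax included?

£786.81

Side table £64.29: household furniture, under £110.00 → 3.25% → £2.09
Paperback novel £11.34: books and periodicals → 0% → £0.00
Nightstand £126.23: household furniture, £110.00 or more → 5.75% → £7.26
Six-pack IPA £14.72: alcoholic beverages → 7.25% → £1.07
Plush bear £17.83: children's toys → 4% → £0.71
Children's picture book £11.07: books and periodicals → 0% → £0.00
Dining chair £226.32: household furniture, £110.00 or more → 5.75% → £13.01
Bookshelf £275.05: household furniture, £110.00 or more → 5.75% → £15.82
Subtotal = £746.85; tax = £39.96; total due = £786.81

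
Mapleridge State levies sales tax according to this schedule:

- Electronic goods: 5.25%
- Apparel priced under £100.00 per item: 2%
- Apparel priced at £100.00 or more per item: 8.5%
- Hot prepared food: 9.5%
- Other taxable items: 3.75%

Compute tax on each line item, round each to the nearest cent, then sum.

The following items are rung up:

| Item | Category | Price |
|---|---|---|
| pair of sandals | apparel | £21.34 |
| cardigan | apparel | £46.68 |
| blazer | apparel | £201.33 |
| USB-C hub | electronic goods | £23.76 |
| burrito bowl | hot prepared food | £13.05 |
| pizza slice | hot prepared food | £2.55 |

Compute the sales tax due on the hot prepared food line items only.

£1.48

Burrito bowl £13.05: hot prepared food → 9.5% → £1.24
Pizza slice £2.55: hot prepared food → 9.5% → £0.24
Tax on hot prepared food = £1.24 + £0.24 = £1.48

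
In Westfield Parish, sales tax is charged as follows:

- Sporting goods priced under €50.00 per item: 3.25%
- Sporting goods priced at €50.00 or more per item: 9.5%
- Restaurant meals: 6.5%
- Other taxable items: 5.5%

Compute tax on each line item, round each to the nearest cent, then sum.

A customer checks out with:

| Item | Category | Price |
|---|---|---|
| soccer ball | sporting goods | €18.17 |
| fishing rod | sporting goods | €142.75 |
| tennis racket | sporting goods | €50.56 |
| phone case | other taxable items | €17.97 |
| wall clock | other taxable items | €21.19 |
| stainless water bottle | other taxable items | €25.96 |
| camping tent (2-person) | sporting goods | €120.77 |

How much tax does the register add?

€34.01

Soccer ball €18.17: sporting goods, under €50.00 → 3.25% → €0.59
Fishing rod €142.75: sporting goods, €50.00 or more → 9.5% → €13.56
Tennis racket €50.56: sporting goods, €50.00 or more → 9.5% → €4.80
Phone case €17.97: other taxable items → 5.5% → €0.99
Wall clock €21.19: other taxable items → 5.5% → €1.17
Stainless water bottle €25.96: other taxable items → 5.5% → €1.43
Camping tent (2-person) €120.77: sporting goods, €50.00 or more → 9.5% → €11.47
Total tax = €0.59 + €13.56 + €4.80 + €0.99 + €1.17 + €1.43 + €11.47 = €34.01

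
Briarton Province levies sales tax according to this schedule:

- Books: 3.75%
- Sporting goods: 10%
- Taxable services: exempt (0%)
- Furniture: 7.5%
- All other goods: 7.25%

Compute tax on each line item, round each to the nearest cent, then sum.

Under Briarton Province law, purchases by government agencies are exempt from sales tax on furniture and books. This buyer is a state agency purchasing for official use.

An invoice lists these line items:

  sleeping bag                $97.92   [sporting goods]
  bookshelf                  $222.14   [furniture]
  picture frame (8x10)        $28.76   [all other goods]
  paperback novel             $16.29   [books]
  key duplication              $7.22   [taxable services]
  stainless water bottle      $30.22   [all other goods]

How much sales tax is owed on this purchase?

Sleeping bag $97.92: sporting goods → 10% → $9.79
Bookshelf $222.14: furniture, buyer-exempt → 0% → $0.00
Picture frame (8x10) $28.76: all other goods → 7.25% → $2.09
Paperback novel $16.29: books, buyer-exempt → 0% → $0.00
Key duplication $7.22: taxable services → 0% → $0.00
Stainless water bottle $30.22: all other goods → 7.25% → $2.19
Total tax = $9.79 + $2.09 + $2.19 = $14.07

$14.07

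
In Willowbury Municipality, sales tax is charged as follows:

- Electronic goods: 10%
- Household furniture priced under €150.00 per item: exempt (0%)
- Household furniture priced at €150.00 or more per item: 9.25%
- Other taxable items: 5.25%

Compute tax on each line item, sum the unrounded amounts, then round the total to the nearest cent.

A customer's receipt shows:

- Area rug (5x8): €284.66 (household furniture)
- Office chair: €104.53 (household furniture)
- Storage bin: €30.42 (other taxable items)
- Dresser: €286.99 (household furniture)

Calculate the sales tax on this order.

€54.47

Area rug (5x8) €284.66: household furniture, €150.00 or more → 9.25% → €26.33105
Office chair €104.53: household furniture, under €150.00 → 0% → €0.00
Storage bin €30.42: other taxable items → 5.25% → €1.59705
Dresser €286.99: household furniture, €150.00 or more → 9.25% → €26.546575
Unrounded tax sum = €54.474675 → €54.47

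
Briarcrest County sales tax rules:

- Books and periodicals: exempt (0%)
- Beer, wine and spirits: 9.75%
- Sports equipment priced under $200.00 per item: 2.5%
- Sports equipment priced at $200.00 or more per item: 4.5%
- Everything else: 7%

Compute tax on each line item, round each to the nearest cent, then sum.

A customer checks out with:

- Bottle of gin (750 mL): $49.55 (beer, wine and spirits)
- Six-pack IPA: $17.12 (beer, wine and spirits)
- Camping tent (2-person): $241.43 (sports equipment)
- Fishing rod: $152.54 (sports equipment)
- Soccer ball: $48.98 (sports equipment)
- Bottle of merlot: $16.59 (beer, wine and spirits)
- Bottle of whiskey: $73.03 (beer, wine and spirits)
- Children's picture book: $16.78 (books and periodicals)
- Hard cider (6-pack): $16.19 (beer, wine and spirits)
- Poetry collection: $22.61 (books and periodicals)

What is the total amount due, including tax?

$687.53

Bottle of gin (750 mL) $49.55: beer, wine and spirits → 9.75% → $4.83
Six-pack IPA $17.12: beer, wine and spirits → 9.75% → $1.67
Camping tent (2-person) $241.43: sports equipment, $200.00 or more → 4.5% → $10.86
Fishing rod $152.54: sports equipment, under $200.00 → 2.5% → $3.81
Soccer ball $48.98: sports equipment, under $200.00 → 2.5% → $1.22
Bottle of merlot $16.59: beer, wine and spirits → 9.75% → $1.62
Bottle of whiskey $73.03: beer, wine and spirits → 9.75% → $7.12
Children's picture book $16.78: books and periodicals → 0% → $0.00
Hard cider (6-pack) $16.19: beer, wine and spirits → 9.75% → $1.58
Poetry collection $22.61: books and periodicals → 0% → $0.00
Subtotal = $654.82; tax = $32.71; total due = $687.53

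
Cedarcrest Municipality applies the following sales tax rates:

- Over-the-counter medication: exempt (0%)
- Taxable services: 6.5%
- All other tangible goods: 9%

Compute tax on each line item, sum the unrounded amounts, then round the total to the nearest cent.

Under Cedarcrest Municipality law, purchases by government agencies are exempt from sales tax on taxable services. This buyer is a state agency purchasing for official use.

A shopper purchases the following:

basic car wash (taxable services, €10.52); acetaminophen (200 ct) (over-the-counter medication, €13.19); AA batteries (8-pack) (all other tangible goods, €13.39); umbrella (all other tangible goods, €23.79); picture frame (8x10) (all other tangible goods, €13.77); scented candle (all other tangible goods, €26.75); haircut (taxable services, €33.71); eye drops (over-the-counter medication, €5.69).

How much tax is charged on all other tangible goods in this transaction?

AA batteries (8-pack) €13.39: all other tangible goods → 9% → €1.2051
Umbrella €23.79: all other tangible goods → 9% → €2.1411
Picture frame (8x10) €13.77: all other tangible goods → 9% → €1.2393
Scented candle €26.75: all other tangible goods → 9% → €2.4075
Tax on all other tangible goods: unrounded sum = €6.993 → €6.99

€6.99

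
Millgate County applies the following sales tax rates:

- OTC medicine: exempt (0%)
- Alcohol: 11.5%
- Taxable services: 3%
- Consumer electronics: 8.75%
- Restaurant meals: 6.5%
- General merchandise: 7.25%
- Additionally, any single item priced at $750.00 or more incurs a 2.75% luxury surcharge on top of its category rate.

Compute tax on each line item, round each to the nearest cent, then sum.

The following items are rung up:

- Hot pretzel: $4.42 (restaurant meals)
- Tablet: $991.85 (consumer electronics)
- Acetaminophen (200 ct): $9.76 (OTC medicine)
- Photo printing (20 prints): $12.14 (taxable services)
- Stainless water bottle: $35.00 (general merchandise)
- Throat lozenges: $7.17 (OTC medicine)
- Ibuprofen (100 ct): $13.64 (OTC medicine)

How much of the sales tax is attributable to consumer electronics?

$114.06

Tablet $991.85: consumer electronics → 8.75% + 2.75% surcharge = 11.5% → $114.06
Tax on consumer electronics = $114.06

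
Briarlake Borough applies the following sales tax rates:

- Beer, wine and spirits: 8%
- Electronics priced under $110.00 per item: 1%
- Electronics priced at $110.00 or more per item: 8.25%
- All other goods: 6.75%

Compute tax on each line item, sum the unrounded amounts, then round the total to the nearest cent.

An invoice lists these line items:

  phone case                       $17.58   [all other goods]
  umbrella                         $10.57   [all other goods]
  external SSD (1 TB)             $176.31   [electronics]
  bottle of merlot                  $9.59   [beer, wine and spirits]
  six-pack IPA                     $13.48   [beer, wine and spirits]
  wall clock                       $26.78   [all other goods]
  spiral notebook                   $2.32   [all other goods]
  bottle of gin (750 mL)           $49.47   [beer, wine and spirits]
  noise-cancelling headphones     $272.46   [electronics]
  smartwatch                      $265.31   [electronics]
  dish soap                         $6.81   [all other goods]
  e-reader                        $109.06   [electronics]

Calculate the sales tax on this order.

$70.13

Phone case $17.58: all other goods → 6.75% → $1.18665
Umbrella $10.57: all other goods → 6.75% → $0.713475
External SSD (1 TB) $176.31: electronics, $110.00 or more → 8.25% → $14.545575
Bottle of merlot $9.59: beer, wine and spirits → 8% → $0.7672
Six-pack IPA $13.48: beer, wine and spirits → 8% → $1.0784
Wall clock $26.78: all other goods → 6.75% → $1.80765
Spiral notebook $2.32: all other goods → 6.75% → $0.1566
Bottle of gin (750 mL) $49.47: beer, wine and spirits → 8% → $3.9576
Noise-cancelling headphones $272.46: electronics, $110.00 or more → 8.25% → $22.47795
Smartwatch $265.31: electronics, $110.00 or more → 8.25% → $21.888075
Dish soap $6.81: all other goods → 6.75% → $0.459675
E-reader $109.06: electronics, under $110.00 → 1% → $1.0906
Unrounded tax sum = $70.12945 → $70.13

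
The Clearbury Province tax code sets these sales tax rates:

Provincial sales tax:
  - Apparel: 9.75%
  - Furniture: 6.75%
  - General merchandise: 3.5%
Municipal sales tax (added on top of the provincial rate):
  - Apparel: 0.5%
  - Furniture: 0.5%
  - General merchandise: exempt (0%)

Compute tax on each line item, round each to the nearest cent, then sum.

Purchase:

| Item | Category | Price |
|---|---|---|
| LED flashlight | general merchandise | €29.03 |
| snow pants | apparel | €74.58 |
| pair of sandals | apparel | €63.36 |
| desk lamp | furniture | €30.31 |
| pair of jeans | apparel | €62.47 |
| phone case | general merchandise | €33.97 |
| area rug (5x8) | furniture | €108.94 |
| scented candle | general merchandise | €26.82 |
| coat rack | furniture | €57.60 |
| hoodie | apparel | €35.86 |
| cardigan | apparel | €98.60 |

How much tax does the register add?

LED flashlight €29.03: general merchandise → 3.5% + 0% municipal = 3.5% → €1.02
Snow pants €74.58: apparel → 9.75% + 0.5% municipal = 10.25% → €7.64
Pair of sandals €63.36: apparel → 9.75% + 0.5% municipal = 10.25% → €6.49
Desk lamp €30.31: furniture → 6.75% + 0.5% municipal = 7.25% → €2.20
Pair of jeans €62.47: apparel → 9.75% + 0.5% municipal = 10.25% → €6.40
Phone case €33.97: general merchandise → 3.5% + 0% municipal = 3.5% → €1.19
Area rug (5x8) €108.94: furniture → 6.75% + 0.5% municipal = 7.25% → €7.90
Scented candle €26.82: general merchandise → 3.5% + 0% municipal = 3.5% → €0.94
Coat rack €57.60: furniture → 6.75% + 0.5% municipal = 7.25% → €4.18
Hoodie €35.86: apparel → 9.75% + 0.5% municipal = 10.25% → €3.68
Cardigan €98.60: apparel → 9.75% + 0.5% municipal = 10.25% → €10.11
Total tax = €1.02 + €7.64 + €6.49 + €2.20 + €6.40 + €1.19 + €7.90 + €0.94 + €4.18 + €3.68 + €10.11 = €51.75

€51.75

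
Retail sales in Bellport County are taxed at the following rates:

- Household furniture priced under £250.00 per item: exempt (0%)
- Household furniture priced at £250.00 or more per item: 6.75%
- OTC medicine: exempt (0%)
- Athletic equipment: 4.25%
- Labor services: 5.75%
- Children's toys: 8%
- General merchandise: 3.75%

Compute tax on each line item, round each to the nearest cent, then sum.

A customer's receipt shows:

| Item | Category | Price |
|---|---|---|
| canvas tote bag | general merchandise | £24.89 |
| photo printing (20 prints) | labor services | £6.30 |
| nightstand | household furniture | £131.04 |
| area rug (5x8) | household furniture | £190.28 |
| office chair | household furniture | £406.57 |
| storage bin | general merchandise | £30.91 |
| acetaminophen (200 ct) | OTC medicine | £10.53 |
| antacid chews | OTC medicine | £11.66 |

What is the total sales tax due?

Canvas tote bag £24.89: general merchandise → 3.75% → £0.93
Photo printing (20 prints) £6.30: labor services → 5.75% → £0.36
Nightstand £131.04: household furniture, under £250.00 → 0% → £0.00
Area rug (5x8) £190.28: household furniture, under £250.00 → 0% → £0.00
Office chair £406.57: household furniture, £250.00 or more → 6.75% → £27.44
Storage bin £30.91: general merchandise → 3.75% → £1.16
Acetaminophen (200 ct) £10.53: OTC medicine → 0% → £0.00
Antacid chews £11.66: OTC medicine → 0% → £0.00
Total tax = £0.93 + £0.36 + £27.44 + £1.16 = £29.89

£29.89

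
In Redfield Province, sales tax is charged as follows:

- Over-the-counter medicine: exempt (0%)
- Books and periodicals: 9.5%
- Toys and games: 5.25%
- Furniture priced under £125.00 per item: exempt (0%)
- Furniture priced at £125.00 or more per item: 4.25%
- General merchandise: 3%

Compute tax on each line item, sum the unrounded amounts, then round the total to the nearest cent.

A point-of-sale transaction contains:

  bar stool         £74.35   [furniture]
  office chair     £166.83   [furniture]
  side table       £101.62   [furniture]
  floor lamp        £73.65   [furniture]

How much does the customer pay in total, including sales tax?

Bar stool £74.35: furniture, under £125.00 → 0% → £0.00
Office chair £166.83: furniture, £125.00 or more → 4.25% → £7.090275
Side table £101.62: furniture, under £125.00 → 0% → £0.00
Floor lamp £73.65: furniture, under £125.00 → 0% → £0.00
Subtotal = £416.45; unrounded tax = £7.090275 → £7.09; total due = £423.54

£423.54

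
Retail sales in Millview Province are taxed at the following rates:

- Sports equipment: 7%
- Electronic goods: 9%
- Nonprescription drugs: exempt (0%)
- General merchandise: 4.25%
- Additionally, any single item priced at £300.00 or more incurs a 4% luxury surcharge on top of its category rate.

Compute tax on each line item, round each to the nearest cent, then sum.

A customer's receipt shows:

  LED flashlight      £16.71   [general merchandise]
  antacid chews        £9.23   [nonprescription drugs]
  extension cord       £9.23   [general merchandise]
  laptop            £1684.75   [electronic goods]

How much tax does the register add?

£220.12

LED flashlight £16.71: general merchandise → 4.25% → £0.71
Antacid chews £9.23: nonprescription drugs → 0% → £0.00
Extension cord £9.23: general merchandise → 4.25% → £0.39
Laptop £1684.75: electronic goods → 9% + 4% surcharge = 13% → £219.02
Total tax = £0.71 + £0.39 + £219.02 = £220.12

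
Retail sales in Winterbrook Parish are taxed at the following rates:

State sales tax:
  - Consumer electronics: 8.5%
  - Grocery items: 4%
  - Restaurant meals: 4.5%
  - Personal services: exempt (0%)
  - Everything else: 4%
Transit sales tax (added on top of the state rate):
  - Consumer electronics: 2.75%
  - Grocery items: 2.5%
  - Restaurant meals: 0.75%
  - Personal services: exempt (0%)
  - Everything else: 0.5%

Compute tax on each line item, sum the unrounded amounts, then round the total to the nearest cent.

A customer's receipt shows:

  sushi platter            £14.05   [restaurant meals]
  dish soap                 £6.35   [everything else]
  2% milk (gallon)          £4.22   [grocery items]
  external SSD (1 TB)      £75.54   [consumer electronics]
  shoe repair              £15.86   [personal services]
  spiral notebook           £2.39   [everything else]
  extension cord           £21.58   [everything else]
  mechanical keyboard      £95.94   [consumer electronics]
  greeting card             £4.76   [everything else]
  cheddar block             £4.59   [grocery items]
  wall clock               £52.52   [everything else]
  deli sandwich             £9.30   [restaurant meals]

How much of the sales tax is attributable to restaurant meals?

£1.23

Sushi platter £14.05: restaurant meals → 4.5% + 0.75% transit = 5.25% → £0.737625
Deli sandwich £9.30: restaurant meals → 4.5% + 0.75% transit = 5.25% → £0.48825
Tax on restaurant meals: unrounded sum = £1.225875 → £1.23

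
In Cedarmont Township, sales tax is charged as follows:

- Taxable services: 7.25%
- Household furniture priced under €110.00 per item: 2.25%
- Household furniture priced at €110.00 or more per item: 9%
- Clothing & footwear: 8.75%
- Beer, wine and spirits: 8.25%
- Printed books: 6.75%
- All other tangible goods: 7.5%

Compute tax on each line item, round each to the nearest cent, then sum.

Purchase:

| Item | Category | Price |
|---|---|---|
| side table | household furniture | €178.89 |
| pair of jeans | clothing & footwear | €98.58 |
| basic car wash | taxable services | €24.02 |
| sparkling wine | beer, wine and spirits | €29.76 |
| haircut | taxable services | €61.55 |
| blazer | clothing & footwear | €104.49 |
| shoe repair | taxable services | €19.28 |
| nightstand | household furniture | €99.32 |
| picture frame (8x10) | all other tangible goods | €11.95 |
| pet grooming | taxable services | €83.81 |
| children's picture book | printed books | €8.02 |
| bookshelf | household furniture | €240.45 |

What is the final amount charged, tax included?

Side table €178.89: household furniture, €110.00 or more → 9% → €16.10
Pair of jeans €98.58: clothing & footwear → 8.75% → €8.63
Basic car wash €24.02: taxable services → 7.25% → €1.74
Sparkling wine €29.76: beer, wine and spirits → 8.25% → €2.46
Haircut €61.55: taxable services → 7.25% → €4.46
Blazer €104.49: clothing & footwear → 8.75% → €9.14
Shoe repair €19.28: taxable services → 7.25% → €1.40
Nightstand €99.32: household furniture, under €110.00 → 2.25% → €2.23
Picture frame (8x10) €11.95: all other tangible goods → 7.5% → €0.90
Pet grooming €83.81: taxable services → 7.25% → €6.08
Children's picture book €8.02: printed books → 6.75% → €0.54
Bookshelf €240.45: household furniture, €110.00 or more → 9% → €21.64
Subtotal = €960.12; tax = €75.32; total due = €1035.44

€1035.44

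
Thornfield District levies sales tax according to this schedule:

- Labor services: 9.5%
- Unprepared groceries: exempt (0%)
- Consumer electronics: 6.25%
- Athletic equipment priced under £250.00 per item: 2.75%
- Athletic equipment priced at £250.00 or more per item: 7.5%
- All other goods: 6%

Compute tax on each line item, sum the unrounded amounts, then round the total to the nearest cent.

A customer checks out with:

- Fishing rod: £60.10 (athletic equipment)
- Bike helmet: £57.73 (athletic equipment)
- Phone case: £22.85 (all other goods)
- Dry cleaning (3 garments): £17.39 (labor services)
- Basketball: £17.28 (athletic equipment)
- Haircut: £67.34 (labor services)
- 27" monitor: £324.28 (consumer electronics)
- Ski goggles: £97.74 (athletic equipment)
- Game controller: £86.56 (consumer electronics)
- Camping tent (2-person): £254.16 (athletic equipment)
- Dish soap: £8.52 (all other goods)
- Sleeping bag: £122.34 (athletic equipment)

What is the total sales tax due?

Fishing rod £60.10: athletic equipment, under £250.00 → 2.75% → £1.65275
Bike helmet £57.73: athletic equipment, under £250.00 → 2.75% → £1.587575
Phone case £22.85: all other goods → 6% → £1.371
Dry cleaning (3 garments) £17.39: labor services → 9.5% → £1.65205
Basketball £17.28: athletic equipment, under £250.00 → 2.75% → £0.4752
Haircut £67.34: labor services → 9.5% → £6.3973
27" monitor £324.28: consumer electronics → 6.25% → £20.2675
Ski goggles £97.74: athletic equipment, under £250.00 → 2.75% → £2.68785
Game controller £86.56: consumer electronics → 6.25% → £5.41
Camping tent (2-person) £254.16: athletic equipment, £250.00 or more → 7.5% → £19.062
Dish soap £8.52: all other goods → 6% → £0.5112
Sleeping bag £122.34: athletic equipment, under £250.00 → 2.75% → £3.36435
Unrounded tax sum = £64.438775 → £64.44

£64.44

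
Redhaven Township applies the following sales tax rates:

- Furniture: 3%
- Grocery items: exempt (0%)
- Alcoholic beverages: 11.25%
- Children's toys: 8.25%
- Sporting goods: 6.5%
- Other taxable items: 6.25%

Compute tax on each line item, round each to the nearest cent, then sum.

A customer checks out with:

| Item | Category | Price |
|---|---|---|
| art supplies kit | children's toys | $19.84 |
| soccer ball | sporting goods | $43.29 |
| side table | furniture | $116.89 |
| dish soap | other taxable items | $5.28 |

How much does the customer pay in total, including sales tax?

Art supplies kit $19.84: children's toys → 8.25% → $1.64
Soccer ball $43.29: sporting goods → 6.5% → $2.81
Side table $116.89: furniture → 3% → $3.51
Dish soap $5.28: other taxable items → 6.25% → $0.33
Subtotal = $185.30; tax = $8.29; total due = $193.59

$193.59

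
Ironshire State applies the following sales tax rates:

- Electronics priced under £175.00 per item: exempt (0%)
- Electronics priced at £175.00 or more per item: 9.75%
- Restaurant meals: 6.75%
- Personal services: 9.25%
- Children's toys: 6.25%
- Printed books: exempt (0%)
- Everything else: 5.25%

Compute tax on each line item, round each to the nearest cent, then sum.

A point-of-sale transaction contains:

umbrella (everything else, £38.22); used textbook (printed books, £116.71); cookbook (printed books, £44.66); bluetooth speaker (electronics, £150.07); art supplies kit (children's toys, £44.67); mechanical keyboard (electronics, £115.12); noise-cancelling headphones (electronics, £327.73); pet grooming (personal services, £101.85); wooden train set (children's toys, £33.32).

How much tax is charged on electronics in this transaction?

£31.95

Bluetooth speaker £150.07: electronics, under £175.00 → 0% → £0.00
Mechanical keyboard £115.12: electronics, under £175.00 → 0% → £0.00
Noise-cancelling headphones £327.73: electronics, £175.00 or more → 9.75% → £31.95
Tax on electronics = £0.00 + £0.00 + £31.95 = £31.95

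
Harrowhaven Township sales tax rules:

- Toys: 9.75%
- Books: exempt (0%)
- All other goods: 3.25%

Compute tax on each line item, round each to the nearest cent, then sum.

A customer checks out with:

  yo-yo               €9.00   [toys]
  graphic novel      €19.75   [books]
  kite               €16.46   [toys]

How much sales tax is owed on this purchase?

Yo-yo €9.00: toys → 9.75% → €0.88
Graphic novel €19.75: books → 0% → €0.00
Kite €16.46: toys → 9.75% → €1.60
Total tax = €0.88 + €1.60 = €2.48

€2.48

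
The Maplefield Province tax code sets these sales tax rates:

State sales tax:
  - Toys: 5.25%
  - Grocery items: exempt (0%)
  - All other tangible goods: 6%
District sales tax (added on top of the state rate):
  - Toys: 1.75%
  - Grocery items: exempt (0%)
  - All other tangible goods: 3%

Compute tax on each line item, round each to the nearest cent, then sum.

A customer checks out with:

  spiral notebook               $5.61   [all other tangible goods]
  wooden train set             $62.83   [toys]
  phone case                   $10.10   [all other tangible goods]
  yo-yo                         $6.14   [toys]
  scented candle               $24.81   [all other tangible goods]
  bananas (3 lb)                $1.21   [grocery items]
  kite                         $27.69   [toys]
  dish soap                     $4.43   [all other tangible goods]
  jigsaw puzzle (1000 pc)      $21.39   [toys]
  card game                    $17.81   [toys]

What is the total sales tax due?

$13.56

Spiral notebook $5.61: all other tangible goods → 6% + 3% district = 9% → $0.50
Wooden train set $62.83: toys → 5.25% + 1.75% district = 7% → $4.40
Phone case $10.10: all other tangible goods → 6% + 3% district = 9% → $0.91
Yo-yo $6.14: toys → 5.25% + 1.75% district = 7% → $0.43
Scented candle $24.81: all other tangible goods → 6% + 3% district = 9% → $2.23
Bananas (3 lb) $1.21: grocery items → 0% + 0% district = 0% → $0.00
Kite $27.69: toys → 5.25% + 1.75% district = 7% → $1.94
Dish soap $4.43: all other tangible goods → 6% + 3% district = 9% → $0.40
Jigsaw puzzle (1000 pc) $21.39: toys → 5.25% + 1.75% district = 7% → $1.50
Card game $17.81: toys → 5.25% + 1.75% district = 7% → $1.25
Total tax = $0.50 + $4.40 + $0.91 + $0.43 + $2.23 + $1.94 + $0.40 + $1.50 + $1.25 = $13.56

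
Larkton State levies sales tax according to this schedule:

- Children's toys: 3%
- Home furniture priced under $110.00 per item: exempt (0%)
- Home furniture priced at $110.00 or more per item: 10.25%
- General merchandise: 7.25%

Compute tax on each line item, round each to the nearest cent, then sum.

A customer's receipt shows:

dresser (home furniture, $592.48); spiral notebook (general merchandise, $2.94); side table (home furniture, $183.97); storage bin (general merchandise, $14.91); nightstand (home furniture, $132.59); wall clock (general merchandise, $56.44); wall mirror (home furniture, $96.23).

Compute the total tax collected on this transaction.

$98.56

Dresser $592.48: home furniture, $110.00 or more → 10.25% → $60.73
Spiral notebook $2.94: general merchandise → 7.25% → $0.21
Side table $183.97: home furniture, $110.00 or more → 10.25% → $18.86
Storage bin $14.91: general merchandise → 7.25% → $1.08
Nightstand $132.59: home furniture, $110.00 or more → 10.25% → $13.59
Wall clock $56.44: general merchandise → 7.25% → $4.09
Wall mirror $96.23: home furniture, under $110.00 → 0% → $0.00
Total tax = $60.73 + $0.21 + $18.86 + $1.08 + $13.59 + $4.09 = $98.56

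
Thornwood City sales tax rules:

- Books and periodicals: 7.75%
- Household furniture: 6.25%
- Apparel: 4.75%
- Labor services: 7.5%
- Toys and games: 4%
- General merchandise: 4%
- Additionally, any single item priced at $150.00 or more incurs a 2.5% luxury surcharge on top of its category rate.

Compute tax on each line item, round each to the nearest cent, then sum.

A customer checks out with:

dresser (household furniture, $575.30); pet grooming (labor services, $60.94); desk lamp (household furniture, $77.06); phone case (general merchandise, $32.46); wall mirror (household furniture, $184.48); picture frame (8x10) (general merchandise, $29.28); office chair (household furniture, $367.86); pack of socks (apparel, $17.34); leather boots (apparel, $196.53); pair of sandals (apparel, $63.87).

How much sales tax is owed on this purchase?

Dresser $575.30: household furniture → 6.25% + 2.5% surcharge = 8.75% → $50.34
Pet grooming $60.94: labor services → 7.5% → $4.57
Desk lamp $77.06: household furniture → 6.25% → $4.82
Phone case $32.46: general merchandise → 4% → $1.30
Wall mirror $184.48: household furniture → 6.25% + 2.5% surcharge = 8.75% → $16.14
Picture frame (8x10) $29.28: general merchandise → 4% → $1.17
Office chair $367.86: household furniture → 6.25% + 2.5% surcharge = 8.75% → $32.19
Pack of socks $17.34: apparel → 4.75% → $0.82
Leather boots $196.53: apparel → 4.75% + 2.5% surcharge = 7.25% → $14.25
Pair of sandals $63.87: apparel → 4.75% → $3.03
Total tax = $50.34 + $4.57 + $4.82 + $1.30 + $16.14 + $1.17 + $32.19 + $0.82 + $14.25 + $3.03 = $128.63

$128.63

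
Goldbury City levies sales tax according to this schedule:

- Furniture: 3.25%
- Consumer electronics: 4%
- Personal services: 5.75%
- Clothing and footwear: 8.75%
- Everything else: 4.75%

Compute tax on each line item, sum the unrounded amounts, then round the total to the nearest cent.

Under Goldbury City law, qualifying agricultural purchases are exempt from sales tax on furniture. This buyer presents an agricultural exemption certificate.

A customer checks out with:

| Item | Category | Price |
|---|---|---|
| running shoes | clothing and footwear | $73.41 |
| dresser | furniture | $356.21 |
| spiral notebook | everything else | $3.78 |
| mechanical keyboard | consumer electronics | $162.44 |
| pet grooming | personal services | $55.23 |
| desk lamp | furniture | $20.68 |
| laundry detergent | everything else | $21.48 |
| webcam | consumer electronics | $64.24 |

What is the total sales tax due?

Running shoes $73.41: clothing and footwear → 8.75% → $6.423375
Dresser $356.21: furniture, buyer-exempt → 0% → $0.00
Spiral notebook $3.78: everything else → 4.75% → $0.17955
Mechanical keyboard $162.44: consumer electronics → 4% → $6.4976
Pet grooming $55.23: personal services → 5.75% → $3.175725
Desk lamp $20.68: furniture, buyer-exempt → 0% → $0.00
Laundry detergent $21.48: everything else → 4.75% → $1.0203
Webcam $64.24: consumer electronics → 4% → $2.5696
Unrounded tax sum = $19.86615 → $19.87

$19.87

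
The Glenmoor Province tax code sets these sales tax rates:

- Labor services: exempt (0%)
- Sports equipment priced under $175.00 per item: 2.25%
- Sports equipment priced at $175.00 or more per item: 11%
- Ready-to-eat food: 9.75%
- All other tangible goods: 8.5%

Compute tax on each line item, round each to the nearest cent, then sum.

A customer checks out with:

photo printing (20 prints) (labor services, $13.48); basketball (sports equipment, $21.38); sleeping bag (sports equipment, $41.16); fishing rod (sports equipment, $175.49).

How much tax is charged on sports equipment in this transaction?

Basketball $21.38: sports equipment, under $175.00 → 2.25% → $0.48
Sleeping bag $41.16: sports equipment, under $175.00 → 2.25% → $0.93
Fishing rod $175.49: sports equipment, $175.00 or more → 11% → $19.30
Tax on sports equipment = $0.48 + $0.93 + $19.30 = $20.71

$20.71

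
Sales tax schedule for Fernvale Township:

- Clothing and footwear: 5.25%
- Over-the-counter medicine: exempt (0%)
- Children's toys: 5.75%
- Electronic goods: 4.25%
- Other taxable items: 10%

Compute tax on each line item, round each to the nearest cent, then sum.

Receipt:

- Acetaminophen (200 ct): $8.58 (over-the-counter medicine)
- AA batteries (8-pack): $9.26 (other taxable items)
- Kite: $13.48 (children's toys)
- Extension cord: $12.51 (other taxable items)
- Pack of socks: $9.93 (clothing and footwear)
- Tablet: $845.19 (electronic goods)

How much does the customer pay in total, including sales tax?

$938.35

Acetaminophen (200 ct) $8.58: over-the-counter medicine → 0% → $0.00
AA batteries (8-pack) $9.26: other taxable items → 10% → $0.93
Kite $13.48: children's toys → 5.75% → $0.78
Extension cord $12.51: other taxable items → 10% → $1.25
Pack of socks $9.93: clothing and footwear → 5.25% → $0.52
Tablet $845.19: electronic goods → 4.25% → $35.92
Subtotal = $898.95; tax = $39.40; total due = $938.35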